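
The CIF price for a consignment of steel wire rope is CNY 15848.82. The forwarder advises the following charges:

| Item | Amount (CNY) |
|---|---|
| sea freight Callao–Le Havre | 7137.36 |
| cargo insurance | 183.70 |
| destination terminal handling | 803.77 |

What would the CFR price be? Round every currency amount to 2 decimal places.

CFR price: CNY 15665.12

Not relevant to the conversion: freight — on the seller under both CIF and CFR; already in the CIF price and stays in the CFR price. destination terminal — on the buyer under both terms; not part of either seller's price.
From CIF to CFR, the seller no longer bears: insurance.
CFR price = 15848.82 − 183.70 = 15665.12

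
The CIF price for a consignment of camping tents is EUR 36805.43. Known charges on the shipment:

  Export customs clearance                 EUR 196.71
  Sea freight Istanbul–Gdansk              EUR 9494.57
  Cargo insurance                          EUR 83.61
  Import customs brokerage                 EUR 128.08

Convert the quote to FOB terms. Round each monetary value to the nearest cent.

FOB price: EUR 27227.25

Not relevant to the conversion: export clearance — on the seller under both CIF and FOB; already in the CIF price and stays in the FOB price. brokerage — on the buyer under both terms; not part of either seller's price.
From CIF to FOB, the seller no longer bears: freight, insurance.
FOB price = 36805.43 − 9494.57 − 83.61 = 27227.25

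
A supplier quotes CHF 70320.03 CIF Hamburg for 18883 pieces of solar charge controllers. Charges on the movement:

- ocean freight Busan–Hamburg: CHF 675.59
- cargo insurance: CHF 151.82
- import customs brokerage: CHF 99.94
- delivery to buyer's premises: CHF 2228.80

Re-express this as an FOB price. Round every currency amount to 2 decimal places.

Not relevant to the conversion: delivery, brokerage — on the buyer under both terms; not part of either seller's price.
From CIF to FOB, the seller no longer bears: freight, insurance.
FOB price = 70320.03 − 675.59 − 151.82 = 69492.62

FOB price: CHF 69492.62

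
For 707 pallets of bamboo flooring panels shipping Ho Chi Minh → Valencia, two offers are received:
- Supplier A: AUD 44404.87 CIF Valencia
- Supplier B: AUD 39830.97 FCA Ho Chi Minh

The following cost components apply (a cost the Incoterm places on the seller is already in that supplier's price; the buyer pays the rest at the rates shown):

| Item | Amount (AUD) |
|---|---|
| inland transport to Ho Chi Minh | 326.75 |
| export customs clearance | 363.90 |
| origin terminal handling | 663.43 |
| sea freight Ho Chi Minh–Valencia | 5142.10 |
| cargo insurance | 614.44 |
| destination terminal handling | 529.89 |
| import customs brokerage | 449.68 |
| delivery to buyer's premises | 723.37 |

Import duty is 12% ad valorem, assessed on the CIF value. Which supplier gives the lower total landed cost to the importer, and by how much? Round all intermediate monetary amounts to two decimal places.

Supplier A is cheaper by AUD 2067.60

Supplier A (CIF):
The CIF price already equals the CIF value: 44404.87
Import duty = 44404.87 × 12% = 5328.58
Buyer bears (A): 529.89 + 449.68 + 723.37 = 1702.94
Landed cost (A) = invoice 44404.87 + 1702.94 + duty 5328.58 = 51436.39
Supplier B (FCA):
CIF value = FCA price + origin terminal + freight + insurance = 39830.97 + 663.43 + 5142.10 + 614.44 = 46250.94
Import duty = 46250.94 × 12% = 5550.11
Buyer bears (B): 663.43 + 5142.10 + 614.44 + 529.89 + 449.68 + 723.37 = 8122.91
Landed cost (B) = invoice 39830.97 + 8122.91 + duty 5550.11 = 53503.99
Difference = |51436.39 − 53503.99| = 2067.60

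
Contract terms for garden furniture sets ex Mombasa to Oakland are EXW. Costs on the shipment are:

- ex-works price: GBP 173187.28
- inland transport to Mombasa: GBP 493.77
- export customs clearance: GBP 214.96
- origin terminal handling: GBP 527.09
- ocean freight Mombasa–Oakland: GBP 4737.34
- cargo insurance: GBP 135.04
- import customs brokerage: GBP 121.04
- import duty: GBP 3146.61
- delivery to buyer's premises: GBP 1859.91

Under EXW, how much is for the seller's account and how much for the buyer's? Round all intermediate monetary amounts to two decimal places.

Seller: GBP 173187.28; buyer: GBP 11235.76

EXW: the seller makes goods available at their premises; the buyer bears all onward costs.
Seller's account: goods 173187.28 = 173187.28
Buyer's account: inland to port 493.77 + export clearance 214.96 + origin terminal 527.09 + freight 4737.34 + insurance 135.04 + brokerage 121.04 + duty 3146.61 + delivery 1859.91 = 11235.76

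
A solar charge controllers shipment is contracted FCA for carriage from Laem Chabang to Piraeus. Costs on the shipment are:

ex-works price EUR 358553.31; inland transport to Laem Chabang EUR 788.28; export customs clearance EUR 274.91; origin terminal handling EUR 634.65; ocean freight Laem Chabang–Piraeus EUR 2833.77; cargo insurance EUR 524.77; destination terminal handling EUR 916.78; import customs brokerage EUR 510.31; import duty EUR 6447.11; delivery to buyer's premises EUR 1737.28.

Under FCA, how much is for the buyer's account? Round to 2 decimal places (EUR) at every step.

Buyer's account: EUR 13604.67

FCA: the seller delivers export-cleared goods to the carrier; the buyer bears costs from that point.
Seller's account: goods 358553.31 + inland to port 788.28 + export clearance 274.91 = 359616.50
Buyer's account: origin terminal 634.65 + freight 2833.77 + insurance 524.77 + destination terminal 916.78 + brokerage 510.31 + duty 6447.11 + delivery 1737.28 = 13604.67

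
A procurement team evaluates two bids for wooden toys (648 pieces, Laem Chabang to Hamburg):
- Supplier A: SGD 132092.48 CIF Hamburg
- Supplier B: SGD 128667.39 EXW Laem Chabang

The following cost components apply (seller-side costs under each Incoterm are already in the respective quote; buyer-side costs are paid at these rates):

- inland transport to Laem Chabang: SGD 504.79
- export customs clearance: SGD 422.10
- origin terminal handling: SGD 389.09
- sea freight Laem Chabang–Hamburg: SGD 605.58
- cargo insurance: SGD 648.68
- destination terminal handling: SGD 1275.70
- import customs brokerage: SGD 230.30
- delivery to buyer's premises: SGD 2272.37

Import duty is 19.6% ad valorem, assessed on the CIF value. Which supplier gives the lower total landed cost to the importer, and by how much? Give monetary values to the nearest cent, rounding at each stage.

Supplier B is cheaper by SGD 1022.40

Supplier A (CIF):
The CIF price already equals the CIF value: 132092.48
Import duty = 132092.48 × 19.6% = 25890.13
Buyer bears (A): 1275.70 + 230.30 + 2272.37 = 3778.37
Landed cost (A) = invoice 132092.48 + 3778.37 + duty 25890.13 = 161760.98
Supplier B (EXW):
CIF value = EXW price + inland to port + export clearance + origin terminal + freight + insurance = 128667.39 + 504.79 + 422.10 + 389.09 + 605.58 + 648.68 = 131237.63
Import duty = 131237.63 × 19.6% = 25722.58
Buyer bears (B): 504.79 + 422.10 + 389.09 + 605.58 + 648.68 + 1275.70 + 230.30 + 2272.37 = 6348.61
Landed cost (B) = invoice 128667.39 + 6348.61 + duty 25722.58 = 160738.58
Difference = |161760.98 − 160738.58| = 1022.40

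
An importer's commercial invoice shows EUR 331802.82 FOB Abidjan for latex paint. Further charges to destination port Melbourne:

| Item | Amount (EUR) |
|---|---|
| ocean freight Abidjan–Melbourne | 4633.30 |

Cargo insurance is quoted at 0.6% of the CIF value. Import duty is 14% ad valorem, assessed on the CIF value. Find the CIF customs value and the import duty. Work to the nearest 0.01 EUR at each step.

Let C be the CIF value. C = FOB price + freight + 0.6% × C
C − 0.6% × C = 331802.82 + 4633.30
0.994 × C = 336436.12
C = 336436.12 / 0.994 = 338466.92
Insurance premium = 0.6% × 338466.92 = 2030.80
Import duty = 338466.92 × 14% = 47385.37

CIF value: EUR 338466.92; import duty: EUR 47385.37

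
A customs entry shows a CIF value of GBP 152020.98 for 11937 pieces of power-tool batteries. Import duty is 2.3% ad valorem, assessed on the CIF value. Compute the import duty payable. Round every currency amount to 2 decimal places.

Import duty: GBP 3496.48

Import duty = 152020.98 × 2.3% = 3496.48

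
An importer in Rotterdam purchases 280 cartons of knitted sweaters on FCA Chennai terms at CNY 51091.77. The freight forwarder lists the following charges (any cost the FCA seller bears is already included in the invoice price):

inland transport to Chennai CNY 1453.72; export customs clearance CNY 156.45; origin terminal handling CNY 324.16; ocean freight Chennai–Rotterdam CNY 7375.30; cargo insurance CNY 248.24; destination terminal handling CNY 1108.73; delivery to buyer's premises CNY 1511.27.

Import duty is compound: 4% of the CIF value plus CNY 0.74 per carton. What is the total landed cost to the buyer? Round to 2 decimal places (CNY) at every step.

FCA: the seller delivers export-cleared goods to the carrier; the buyer bears costs from that point.
Already in the invoice (seller's account under FCA): inland to port, export clearance — exclude.
CIF value = FCA price + origin terminal + freight + insurance = 51091.77 + 324.16 + 7375.30 + 248.24 = 59039.47
Ad valorem component: 59039.47 × 4% = 2361.58
Specific component: 280 × 0.74 = 207.20
Import duty = 2361.58 + 207.20 = 2568.78
Buyer bears: origin terminal 324.16 + freight 7375.30 + insurance 248.24 + destination terminal 1108.73 + delivery 1511.27 + duty 2568.78 = 13136.48
Landed cost = invoice 51091.77 + 13136.48 = 64228.25

Total landed cost: CNY 64228.25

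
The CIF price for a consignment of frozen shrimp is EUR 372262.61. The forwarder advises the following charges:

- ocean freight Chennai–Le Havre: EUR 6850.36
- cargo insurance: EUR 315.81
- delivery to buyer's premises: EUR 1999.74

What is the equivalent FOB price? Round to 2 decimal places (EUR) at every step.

FOB price: EUR 365096.44

Not relevant to the conversion: delivery — on the buyer under both terms; not part of either seller's price.
From CIF to FOB, the seller no longer bears: freight, insurance.
FOB price = 372262.61 − 6850.36 − 315.81 = 365096.44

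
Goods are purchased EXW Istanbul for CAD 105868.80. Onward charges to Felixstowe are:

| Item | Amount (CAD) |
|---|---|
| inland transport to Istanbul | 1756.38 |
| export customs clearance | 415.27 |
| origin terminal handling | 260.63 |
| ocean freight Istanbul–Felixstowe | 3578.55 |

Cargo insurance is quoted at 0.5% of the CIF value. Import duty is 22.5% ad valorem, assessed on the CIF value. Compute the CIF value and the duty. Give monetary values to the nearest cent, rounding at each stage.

Let C be the CIF value. C = EXW price + pre-shipment costs + freight + 0.5% × C
C − 0.5% × C = 105868.80 + 1756.38 + 415.27 + 260.63 + 3578.55
0.995 × C = 111879.63
C = 111879.63 / 0.995 = 112441.84
Insurance premium = 0.5% × 112441.84 = 562.21
Import duty = 112441.84 × 22.5% = 25299.41

CIF value: CAD 112441.84; import duty: CAD 25299.41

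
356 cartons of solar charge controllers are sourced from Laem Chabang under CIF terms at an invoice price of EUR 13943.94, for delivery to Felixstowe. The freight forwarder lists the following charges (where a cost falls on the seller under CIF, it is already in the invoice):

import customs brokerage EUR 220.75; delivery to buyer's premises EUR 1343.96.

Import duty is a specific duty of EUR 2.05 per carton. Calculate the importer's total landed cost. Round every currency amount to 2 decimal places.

Total landed cost: EUR 16238.45

CIF: the seller pays costs through ocean freight and marine insurance to the destination port.
The CIF price already equals the CIF value: 13943.94
Import duty = 356 × 2.05 = 729.80
Buyer bears: brokerage 220.75 + delivery 1343.96 + duty 729.80 = 2294.51
Landed cost = invoice 13943.94 + 2294.51 = 16238.45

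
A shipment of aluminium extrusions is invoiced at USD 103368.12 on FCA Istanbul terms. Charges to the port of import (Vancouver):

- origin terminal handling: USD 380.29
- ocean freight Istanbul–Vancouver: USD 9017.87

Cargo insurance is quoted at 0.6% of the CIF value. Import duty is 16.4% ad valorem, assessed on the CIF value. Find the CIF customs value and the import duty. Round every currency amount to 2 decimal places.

CIF value: USD 113446.96; import duty: USD 18605.30

Let C be the CIF value. C = FCA price + pre-shipment costs + freight + 0.6% × C
C − 0.6% × C = 103368.12 + 380.29 + 9017.87
0.994 × C = 112766.28
C = 112766.28 / 0.994 = 113446.96
Insurance premium = 0.6% × 113446.96 = 680.68
Import duty = 113446.96 × 16.4% = 18605.30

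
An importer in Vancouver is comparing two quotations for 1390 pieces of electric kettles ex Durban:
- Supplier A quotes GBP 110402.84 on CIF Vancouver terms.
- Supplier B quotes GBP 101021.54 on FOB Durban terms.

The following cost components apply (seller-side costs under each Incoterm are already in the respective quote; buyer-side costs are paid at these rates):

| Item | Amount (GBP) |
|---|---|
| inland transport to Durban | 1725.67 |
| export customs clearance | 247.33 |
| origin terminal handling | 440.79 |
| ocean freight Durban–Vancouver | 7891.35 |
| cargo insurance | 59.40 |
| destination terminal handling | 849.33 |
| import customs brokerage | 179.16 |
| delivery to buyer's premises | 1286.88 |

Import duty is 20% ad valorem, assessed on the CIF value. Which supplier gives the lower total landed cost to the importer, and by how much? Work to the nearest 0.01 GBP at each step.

Supplier B is cheaper by GBP 1716.66

Supplier A (CIF):
The CIF price already equals the CIF value: 110402.84
Import duty = 110402.84 × 20% = 22080.57
Buyer bears (A): 849.33 + 179.16 + 1286.88 = 2315.37
Landed cost (A) = invoice 110402.84 + 2315.37 + duty 22080.57 = 134798.78
Supplier B (FOB):
CIF value = FOB price + freight + insurance = 101021.54 + 7891.35 + 59.40 = 108972.29
Import duty = 108972.29 × 20% = 21794.46
Buyer bears (B): 7891.35 + 59.40 + 849.33 + 179.16 + 1286.88 = 10266.12
Landed cost (B) = invoice 101021.54 + 10266.12 + duty 21794.46 = 133082.12
Difference = |134798.78 − 133082.12| = 1716.66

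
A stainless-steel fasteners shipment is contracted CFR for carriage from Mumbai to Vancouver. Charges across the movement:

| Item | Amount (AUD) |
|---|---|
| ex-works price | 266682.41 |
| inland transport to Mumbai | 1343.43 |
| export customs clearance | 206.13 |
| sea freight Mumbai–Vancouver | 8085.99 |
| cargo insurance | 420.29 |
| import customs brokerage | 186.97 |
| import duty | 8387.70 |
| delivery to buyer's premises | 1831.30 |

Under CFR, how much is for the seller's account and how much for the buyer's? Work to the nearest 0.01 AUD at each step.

Seller: AUD 276317.96; buyer: AUD 10826.26

CFR: the seller pays costs through ocean freight to the destination port, but not insurance.
Seller's account: goods 266682.41 + inland to port 1343.43 + export clearance 206.13 + freight 8085.99 = 276317.96
Buyer's account: insurance 420.29 + brokerage 186.97 + duty 8387.70 + delivery 1831.30 = 10826.26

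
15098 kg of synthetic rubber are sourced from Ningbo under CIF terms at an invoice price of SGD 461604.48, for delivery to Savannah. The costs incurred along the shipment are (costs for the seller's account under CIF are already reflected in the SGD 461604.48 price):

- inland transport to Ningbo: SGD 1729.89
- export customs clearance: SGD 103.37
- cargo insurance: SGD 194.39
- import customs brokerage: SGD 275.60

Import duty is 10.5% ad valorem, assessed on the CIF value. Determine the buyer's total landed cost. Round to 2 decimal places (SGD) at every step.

CIF: the seller pays costs through ocean freight and marine insurance to the destination port.
Already in the invoice (seller's account under CIF): inland to port, export clearance, insurance — exclude.
The CIF price already equals the CIF value: 461604.48
Import duty = 461604.48 × 10.5% = 48468.47
Buyer bears: brokerage 275.60 + duty 48468.47 = 48744.07
Landed cost = invoice 461604.48 + 48744.07 = 510348.55

Total landed cost: SGD 510348.55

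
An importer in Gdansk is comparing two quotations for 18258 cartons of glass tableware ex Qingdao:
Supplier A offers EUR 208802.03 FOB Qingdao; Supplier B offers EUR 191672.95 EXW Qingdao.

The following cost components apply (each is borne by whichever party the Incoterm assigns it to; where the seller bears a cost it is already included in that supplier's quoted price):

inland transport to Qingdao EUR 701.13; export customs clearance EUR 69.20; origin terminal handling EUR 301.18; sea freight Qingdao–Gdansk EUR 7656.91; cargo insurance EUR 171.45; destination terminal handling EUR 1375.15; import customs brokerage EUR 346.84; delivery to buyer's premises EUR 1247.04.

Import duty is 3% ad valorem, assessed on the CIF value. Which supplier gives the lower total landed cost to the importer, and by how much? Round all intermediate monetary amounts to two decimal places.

Supplier B is cheaper by EUR 16539.30

Supplier A (FOB):
CIF value = FOB price + freight + insurance = 208802.03 + 7656.91 + 171.45 = 216630.39
Import duty = 216630.39 × 3% = 6498.91
Buyer bears (A): 7656.91 + 171.45 + 1375.15 + 346.84 + 1247.04 = 10797.39
Landed cost (A) = invoice 208802.03 + 10797.39 + duty 6498.91 = 226098.33
Supplier B (EXW):
CIF value = EXW price + inland to port + export clearance + origin terminal + freight + insurance = 191672.95 + 701.13 + 69.20 + 301.18 + 7656.91 + 171.45 = 200572.82
Import duty = 200572.82 × 3% = 6017.18
Buyer bears (B): 701.13 + 69.20 + 301.18 + 7656.91 + 171.45 + 1375.15 + 346.84 + 1247.04 = 11868.90
Landed cost (B) = invoice 191672.95 + 11868.90 + duty 6017.18 = 209559.03
Difference = |226098.33 − 209559.03| = 16539.30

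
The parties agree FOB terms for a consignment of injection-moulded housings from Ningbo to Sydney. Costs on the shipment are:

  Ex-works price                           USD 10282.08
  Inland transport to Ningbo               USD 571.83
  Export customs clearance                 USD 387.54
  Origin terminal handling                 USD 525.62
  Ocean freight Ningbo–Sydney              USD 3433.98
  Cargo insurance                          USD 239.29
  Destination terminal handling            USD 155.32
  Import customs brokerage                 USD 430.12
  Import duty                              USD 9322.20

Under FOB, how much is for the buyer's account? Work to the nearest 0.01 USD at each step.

FOB: the seller bears costs until goods are on board at the origin port; the buyer bears freight, insurance and all costs thereafter.
Seller's account: goods 10282.08 + inland to port 571.83 + export clearance 387.54 + origin terminal 525.62 = 11767.07
Buyer's account: freight 3433.98 + insurance 239.29 + destination terminal 155.32 + brokerage 430.12 + duty 9322.20 = 13580.91

Buyer's account: USD 13580.91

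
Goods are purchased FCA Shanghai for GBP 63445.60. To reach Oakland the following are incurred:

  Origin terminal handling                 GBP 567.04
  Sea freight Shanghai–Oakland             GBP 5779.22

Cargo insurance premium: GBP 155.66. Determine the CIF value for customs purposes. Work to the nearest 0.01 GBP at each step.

CIF value: GBP 69947.52

CIF = FCA price + pre-shipment costs + freight + insurance
CIF = 63445.60 + 567.04 + 5779.22 + 155.66 = 69947.52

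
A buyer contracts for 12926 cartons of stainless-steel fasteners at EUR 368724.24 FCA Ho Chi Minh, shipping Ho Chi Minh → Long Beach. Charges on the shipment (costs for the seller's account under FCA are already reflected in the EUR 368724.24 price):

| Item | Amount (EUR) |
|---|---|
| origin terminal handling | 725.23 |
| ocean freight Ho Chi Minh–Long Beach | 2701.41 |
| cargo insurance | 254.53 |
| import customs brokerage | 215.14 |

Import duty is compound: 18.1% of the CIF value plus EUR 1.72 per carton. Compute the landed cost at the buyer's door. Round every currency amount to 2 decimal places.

FCA: the seller delivers export-cleared goods to the carrier; the buyer bears costs from that point.
CIF value = FCA price + origin terminal + freight + insurance = 368724.24 + 725.23 + 2701.41 + 254.53 = 372405.41
Ad valorem component: 372405.41 × 18.1% = 67405.38
Specific component: 12926 × 1.72 = 22232.72
Import duty = 67405.38 + 22232.72 = 89638.10
Buyer bears: origin terminal 725.23 + freight 2701.41 + insurance 254.53 + brokerage 215.14 + duty 89638.10 = 93534.41
Landed cost = invoice 368724.24 + 93534.41 = 462258.65

Total landed cost: EUR 462258.65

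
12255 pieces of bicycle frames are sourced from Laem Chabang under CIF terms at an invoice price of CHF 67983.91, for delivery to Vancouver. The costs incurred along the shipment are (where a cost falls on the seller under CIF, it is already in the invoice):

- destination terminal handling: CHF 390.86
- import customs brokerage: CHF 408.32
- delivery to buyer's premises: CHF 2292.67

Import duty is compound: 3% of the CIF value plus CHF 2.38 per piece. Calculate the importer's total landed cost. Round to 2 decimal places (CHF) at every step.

Total landed cost: CHF 102282.18

CIF: the seller pays costs through ocean freight and marine insurance to the destination port.
The CIF price already equals the CIF value: 67983.91
Ad valorem component: 67983.91 × 3% = 2039.52
Specific component: 12255 × 2.38 = 29166.90
Import duty = 2039.52 + 29166.90 = 31206.42
Buyer bears: destination terminal 390.86 + brokerage 408.32 + delivery 2292.67 + duty 31206.42 = 34298.27
Landed cost = invoice 67983.91 + 34298.27 = 102282.18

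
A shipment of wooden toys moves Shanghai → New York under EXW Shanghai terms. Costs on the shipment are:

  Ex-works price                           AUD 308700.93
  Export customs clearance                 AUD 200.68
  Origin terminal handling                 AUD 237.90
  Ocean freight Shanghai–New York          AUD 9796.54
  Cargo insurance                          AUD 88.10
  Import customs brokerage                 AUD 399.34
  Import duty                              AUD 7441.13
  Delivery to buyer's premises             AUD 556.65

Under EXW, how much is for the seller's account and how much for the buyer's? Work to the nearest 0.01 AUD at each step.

Seller: AUD 308700.93; buyer: AUD 18720.34

EXW: the seller makes goods available at their premises; the buyer bears all onward costs.
Seller's account: goods 308700.93 = 308700.93
Buyer's account: export clearance 200.68 + origin terminal 237.90 + freight 9796.54 + insurance 88.10 + brokerage 399.34 + duty 7441.13 + delivery 556.65 = 18720.34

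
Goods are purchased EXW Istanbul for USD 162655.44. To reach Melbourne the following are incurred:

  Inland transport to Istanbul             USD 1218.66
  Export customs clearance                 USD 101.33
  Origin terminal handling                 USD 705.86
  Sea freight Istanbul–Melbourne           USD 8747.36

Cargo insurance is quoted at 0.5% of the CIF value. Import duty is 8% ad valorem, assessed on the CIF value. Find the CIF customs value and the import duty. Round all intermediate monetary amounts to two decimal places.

Let C be the CIF value. C = EXW price + pre-shipment costs + freight + 0.5% × C
C − 0.5% × C = 162655.44 + 1218.66 + 101.33 + 705.86 + 8747.36
0.995 × C = 173428.65
C = 173428.65 / 0.995 = 174300.15
Insurance premium = 0.5% × 174300.15 = 871.50
Import duty = 174300.15 × 8% = 13944.01

CIF value: USD 174300.15; import duty: USD 13944.01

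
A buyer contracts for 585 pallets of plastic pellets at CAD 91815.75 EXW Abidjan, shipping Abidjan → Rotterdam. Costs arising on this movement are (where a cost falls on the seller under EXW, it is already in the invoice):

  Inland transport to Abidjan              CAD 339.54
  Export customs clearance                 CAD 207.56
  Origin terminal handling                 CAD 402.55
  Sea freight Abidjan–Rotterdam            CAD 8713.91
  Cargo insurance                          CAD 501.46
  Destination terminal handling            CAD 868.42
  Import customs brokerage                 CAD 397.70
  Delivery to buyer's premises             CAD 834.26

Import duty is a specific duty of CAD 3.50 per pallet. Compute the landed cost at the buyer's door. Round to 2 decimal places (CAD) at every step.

EXW: the seller makes goods available at their premises; the buyer bears all onward costs.
CIF value = EXW price + inland to port + export clearance + origin terminal + freight + insurance = 91815.75 + 339.54 + 207.56 + 402.55 + 8713.91 + 501.46 = 101980.77
Import duty = 585 × 3.50 = 2047.50
Buyer bears: inland to port 339.54 + export clearance 207.56 + origin terminal 402.55 + freight 8713.91 + insurance 501.46 + destination terminal 868.42 + brokerage 397.70 + delivery 834.26 + duty 2047.50 = 14312.90
Landed cost = invoice 91815.75 + 14312.90 = 106128.65

Total landed cost: CAD 106128.65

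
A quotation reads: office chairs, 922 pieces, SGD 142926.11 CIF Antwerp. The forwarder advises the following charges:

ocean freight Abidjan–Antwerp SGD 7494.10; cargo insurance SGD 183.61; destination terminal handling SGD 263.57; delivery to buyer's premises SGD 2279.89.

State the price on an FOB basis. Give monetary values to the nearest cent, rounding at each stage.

Not relevant to the conversion: delivery, destination terminal — on the buyer under both terms; not part of either seller's price.
From CIF to FOB, the seller no longer bears: freight, insurance.
FOB price = 142926.11 − 7494.10 − 183.61 = 135248.40

FOB price: SGD 135248.40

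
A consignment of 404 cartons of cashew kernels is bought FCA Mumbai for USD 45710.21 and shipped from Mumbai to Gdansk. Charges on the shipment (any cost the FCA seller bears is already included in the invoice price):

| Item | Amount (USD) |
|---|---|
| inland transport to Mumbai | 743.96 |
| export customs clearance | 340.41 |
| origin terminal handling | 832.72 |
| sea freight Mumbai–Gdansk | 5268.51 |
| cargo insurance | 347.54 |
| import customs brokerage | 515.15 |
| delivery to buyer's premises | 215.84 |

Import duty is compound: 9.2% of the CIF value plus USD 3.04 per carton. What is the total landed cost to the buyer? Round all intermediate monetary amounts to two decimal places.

FCA: the seller delivers export-cleared goods to the carrier; the buyer bears costs from that point.
Already in the invoice (seller's account under FCA): inland to port, export clearance — exclude.
CIF value = FCA price + origin terminal + freight + insurance = 45710.21 + 832.72 + 5268.51 + 347.54 = 52158.98
Ad valorem component: 52158.98 × 9.2% = 4798.63
Specific component: 404 × 3.04 = 1228.16
Import duty = 4798.63 + 1228.16 = 6026.79
Buyer bears: origin terminal 832.72 + freight 5268.51 + insurance 347.54 + brokerage 515.15 + delivery 215.84 + duty 6026.79 = 13206.55
Landed cost = invoice 45710.21 + 13206.55 = 58916.76

Total landed cost: USD 58916.76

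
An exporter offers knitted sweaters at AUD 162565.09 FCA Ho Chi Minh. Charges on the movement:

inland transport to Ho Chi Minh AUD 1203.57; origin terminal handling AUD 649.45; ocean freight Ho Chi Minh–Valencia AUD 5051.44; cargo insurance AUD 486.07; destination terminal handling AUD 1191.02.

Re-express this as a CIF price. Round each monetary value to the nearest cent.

Not relevant to the conversion: inland to port — on the seller under both FCA and CIF; already in the FCA price and stays in the CIF price. destination terminal — on the buyer under both terms; not part of either seller's price.
From FCA to CIF, the seller additionally bears: origin terminal, freight, insurance.
CIF price = 162565.09 + 649.45 + 5051.44 + 486.07 = 168752.05

CIF price: AUD 168752.05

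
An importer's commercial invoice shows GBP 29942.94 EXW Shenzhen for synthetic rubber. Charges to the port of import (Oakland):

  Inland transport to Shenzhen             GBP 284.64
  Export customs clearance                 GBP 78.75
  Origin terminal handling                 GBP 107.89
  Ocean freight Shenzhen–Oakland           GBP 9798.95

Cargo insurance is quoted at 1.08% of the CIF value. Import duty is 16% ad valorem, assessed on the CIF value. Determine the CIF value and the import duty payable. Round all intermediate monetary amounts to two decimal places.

Let C be the CIF value. C = EXW price + pre-shipment costs + freight + 1.08% × C
C − 1.08% × C = 29942.94 + 284.64 + 78.75 + 107.89 + 9798.95
0.9892 × C = 40213.17
C = 40213.17 / 0.9892 = 40652.21
Insurance premium = 1.08% × 40652.21 = 439.04
Import duty = 40652.21 × 16% = 6504.35

CIF value: GBP 40652.21; import duty: GBP 6504.35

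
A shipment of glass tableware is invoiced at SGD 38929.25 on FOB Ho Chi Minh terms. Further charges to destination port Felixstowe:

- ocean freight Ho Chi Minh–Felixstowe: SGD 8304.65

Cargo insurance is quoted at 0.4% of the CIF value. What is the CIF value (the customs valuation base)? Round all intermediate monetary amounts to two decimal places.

CIF value: SGD 47423.59

Let C be the CIF value. C = FOB price + freight + 0.4% × C
C − 0.4% × C = 38929.25 + 8304.65
0.996 × C = 47233.90
C = 47233.90 / 0.996 = 47423.59
Insurance premium = 0.4% × 47423.59 = 189.69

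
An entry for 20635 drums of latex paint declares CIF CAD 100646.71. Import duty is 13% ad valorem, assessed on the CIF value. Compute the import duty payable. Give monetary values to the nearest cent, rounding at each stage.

Import duty: CAD 13084.07

Import duty = 100646.71 × 13% = 13084.07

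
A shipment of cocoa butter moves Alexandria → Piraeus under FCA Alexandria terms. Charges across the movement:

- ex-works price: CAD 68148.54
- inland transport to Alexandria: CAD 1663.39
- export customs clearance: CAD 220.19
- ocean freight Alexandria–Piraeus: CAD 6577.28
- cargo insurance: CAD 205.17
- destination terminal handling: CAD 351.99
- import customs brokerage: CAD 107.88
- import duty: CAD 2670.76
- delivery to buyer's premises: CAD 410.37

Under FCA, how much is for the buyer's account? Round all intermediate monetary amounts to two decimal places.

Buyer's account: CAD 10323.45

FCA: the seller delivers export-cleared goods to the carrier; the buyer bears costs from that point.
Seller's account: goods 68148.54 + inland to port 1663.39 + export clearance 220.19 = 70032.12
Buyer's account: freight 6577.28 + insurance 205.17 + destination terminal 351.99 + brokerage 107.88 + duty 2670.76 + delivery 410.37 = 10323.45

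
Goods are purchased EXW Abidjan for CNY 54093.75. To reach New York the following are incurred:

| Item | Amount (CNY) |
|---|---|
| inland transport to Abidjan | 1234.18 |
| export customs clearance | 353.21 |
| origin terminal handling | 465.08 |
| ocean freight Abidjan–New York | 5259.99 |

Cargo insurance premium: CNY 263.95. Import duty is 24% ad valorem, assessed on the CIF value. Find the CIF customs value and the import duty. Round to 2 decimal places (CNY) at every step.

CIF value: CNY 61670.16; import duty: CNY 14800.84

CIF = EXW price + pre-shipment costs + freight + insurance
CIF = 54093.75 + 1234.18 + 353.21 + 465.08 + 5259.99 + 263.95 = 61670.16
Import duty = 61670.16 × 24% = 14800.84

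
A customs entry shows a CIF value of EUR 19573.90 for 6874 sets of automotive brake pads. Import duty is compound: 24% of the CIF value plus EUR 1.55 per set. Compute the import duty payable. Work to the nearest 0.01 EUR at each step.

Import duty: EUR 15352.44

Ad valorem component: 19573.90 × 24% = 4697.74
Specific component: 6874 × 1.55 = 10654.70
Import duty = 4697.74 + 10654.70 = 15352.44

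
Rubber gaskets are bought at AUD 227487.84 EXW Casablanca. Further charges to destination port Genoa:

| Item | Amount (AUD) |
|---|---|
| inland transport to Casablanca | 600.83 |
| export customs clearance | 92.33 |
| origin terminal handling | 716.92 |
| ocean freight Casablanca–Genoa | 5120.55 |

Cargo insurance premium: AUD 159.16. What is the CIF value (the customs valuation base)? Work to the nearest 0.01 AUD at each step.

CIF value: AUD 234177.63

CIF = EXW price + pre-shipment costs + freight + insurance
CIF = 227487.84 + 600.83 + 92.33 + 716.92 + 5120.55 + 159.16 = 234177.63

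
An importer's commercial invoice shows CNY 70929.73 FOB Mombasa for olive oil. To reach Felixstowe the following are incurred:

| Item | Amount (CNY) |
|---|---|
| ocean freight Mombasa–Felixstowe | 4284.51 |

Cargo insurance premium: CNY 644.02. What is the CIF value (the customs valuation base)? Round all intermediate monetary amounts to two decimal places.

CIF value: CNY 75858.26

CIF = FOB price + freight + insurance
CIF = 70929.73 + 4284.51 + 644.02 = 75858.26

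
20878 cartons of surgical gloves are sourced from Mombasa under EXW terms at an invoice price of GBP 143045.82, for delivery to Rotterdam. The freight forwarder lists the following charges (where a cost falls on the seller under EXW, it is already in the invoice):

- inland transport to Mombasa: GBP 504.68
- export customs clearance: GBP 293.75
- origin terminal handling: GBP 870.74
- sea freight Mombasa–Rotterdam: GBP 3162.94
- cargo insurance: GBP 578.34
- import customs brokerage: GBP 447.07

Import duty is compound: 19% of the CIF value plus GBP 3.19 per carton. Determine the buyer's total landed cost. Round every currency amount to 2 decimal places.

EXW: the seller makes goods available at their premises; the buyer bears all onward costs.
CIF value = EXW price + inland to port + export clearance + origin terminal + freight + insurance = 143045.82 + 504.68 + 293.75 + 870.74 + 3162.94 + 578.34 = 148456.27
Ad valorem component: 148456.27 × 19% = 28206.69
Specific component: 20878 × 3.19 = 66600.82
Import duty = 28206.69 + 66600.82 = 94807.51
Buyer bears: inland to port 504.68 + export clearance 293.75 + origin terminal 870.74 + freight 3162.94 + insurance 578.34 + brokerage 447.07 + duty 94807.51 = 100665.03
Landed cost = invoice 143045.82 + 100665.03 = 243710.85

Total landed cost: GBP 243710.85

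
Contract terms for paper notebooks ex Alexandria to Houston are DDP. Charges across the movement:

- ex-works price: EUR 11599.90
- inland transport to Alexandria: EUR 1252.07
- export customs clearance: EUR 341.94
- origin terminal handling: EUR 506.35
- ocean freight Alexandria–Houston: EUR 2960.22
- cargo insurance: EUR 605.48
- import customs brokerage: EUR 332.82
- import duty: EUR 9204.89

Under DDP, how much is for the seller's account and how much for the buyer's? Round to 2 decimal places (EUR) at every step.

DDP: the seller bears all costs including import duty.
Seller's account: goods 11599.90 + inland to port 1252.07 + export clearance 341.94 + origin terminal 506.35 + freight 2960.22 + insurance 605.48 + brokerage 332.82 + duty 9204.89 = 26803.67
Buyer's account: 0.00

Seller: EUR 26803.67; buyer: EUR 0.00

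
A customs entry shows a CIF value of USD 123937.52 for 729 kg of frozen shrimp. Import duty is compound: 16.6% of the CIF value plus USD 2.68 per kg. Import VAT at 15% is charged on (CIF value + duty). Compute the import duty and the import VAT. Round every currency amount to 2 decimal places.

Ad valorem component: 123937.52 × 16.6% = 20573.63
Specific component: 729 × 2.68 = 1953.72
Import duty = 20573.63 + 1953.72 = 22527.35
VAT base = CIF + duty = 123937.52 + 22527.35 = 146464.87
Import VAT = 146464.87 × 15% = 21969.73

Import duty: USD 22527.35; import VAT: USD 21969.73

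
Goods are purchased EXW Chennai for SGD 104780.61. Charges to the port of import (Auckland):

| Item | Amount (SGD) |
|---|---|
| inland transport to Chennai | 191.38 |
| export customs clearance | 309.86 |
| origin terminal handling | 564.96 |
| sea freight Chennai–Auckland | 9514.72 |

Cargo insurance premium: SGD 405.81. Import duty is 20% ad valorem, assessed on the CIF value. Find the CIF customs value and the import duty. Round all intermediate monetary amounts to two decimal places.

CIF value: SGD 115767.34; import duty: SGD 23153.47

CIF = EXW price + pre-shipment costs + freight + insurance
CIF = 104780.61 + 191.38 + 309.86 + 564.96 + 9514.72 + 405.81 = 115767.34
Import duty = 115767.34 × 20% = 23153.47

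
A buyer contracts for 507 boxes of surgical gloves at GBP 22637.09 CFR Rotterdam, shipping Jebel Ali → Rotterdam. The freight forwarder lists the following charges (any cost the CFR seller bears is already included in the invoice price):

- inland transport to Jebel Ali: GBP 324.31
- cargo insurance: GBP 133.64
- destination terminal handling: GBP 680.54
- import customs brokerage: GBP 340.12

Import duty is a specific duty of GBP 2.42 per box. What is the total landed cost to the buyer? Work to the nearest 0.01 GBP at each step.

CFR: the seller pays costs through ocean freight to the destination port, but not insurance.
Already in the invoice (seller's account under CFR): inland to port — exclude.
CIF value = CFR price + insurance = 22637.09 + 133.64 = 22770.73
Import duty = 507 × 2.42 = 1226.94
Buyer bears: insurance 133.64 + destination terminal 680.54 + brokerage 340.12 + duty 1226.94 = 2381.24
Landed cost = invoice 22637.09 + 2381.24 = 25018.33

Total landed cost: GBP 25018.33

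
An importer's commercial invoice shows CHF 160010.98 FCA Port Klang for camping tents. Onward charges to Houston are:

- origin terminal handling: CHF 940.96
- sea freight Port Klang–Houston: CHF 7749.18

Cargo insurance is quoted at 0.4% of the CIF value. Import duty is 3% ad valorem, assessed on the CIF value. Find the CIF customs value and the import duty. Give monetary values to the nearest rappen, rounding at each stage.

CIF value: CHF 169378.63; import duty: CHF 5081.36

Let C be the CIF value. C = FCA price + pre-shipment costs + freight + 0.4% × C
C − 0.4% × C = 160010.98 + 940.96 + 7749.18
0.996 × C = 168701.12
C = 168701.12 / 0.996 = 169378.63
Insurance premium = 0.4% × 169378.63 = 677.51
Import duty = 169378.63 × 3% = 5081.36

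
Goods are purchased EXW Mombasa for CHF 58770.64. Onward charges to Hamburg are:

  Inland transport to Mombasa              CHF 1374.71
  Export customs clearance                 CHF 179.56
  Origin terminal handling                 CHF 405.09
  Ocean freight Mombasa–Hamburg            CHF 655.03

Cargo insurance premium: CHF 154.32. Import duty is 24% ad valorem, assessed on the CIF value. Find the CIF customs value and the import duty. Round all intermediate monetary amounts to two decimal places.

CIF value: CHF 61539.35; import duty: CHF 14769.44

CIF = EXW price + pre-shipment costs + freight + insurance
CIF = 58770.64 + 1374.71 + 179.56 + 405.09 + 655.03 + 154.32 = 61539.35
Import duty = 61539.35 × 24% = 14769.44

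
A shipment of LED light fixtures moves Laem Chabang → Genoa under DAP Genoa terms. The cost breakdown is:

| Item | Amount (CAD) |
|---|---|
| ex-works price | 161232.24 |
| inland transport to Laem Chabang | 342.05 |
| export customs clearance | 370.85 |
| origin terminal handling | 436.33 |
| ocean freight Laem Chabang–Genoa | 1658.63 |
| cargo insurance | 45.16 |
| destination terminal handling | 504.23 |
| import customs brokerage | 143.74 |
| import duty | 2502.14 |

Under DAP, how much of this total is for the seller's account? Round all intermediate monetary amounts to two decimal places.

Seller's account: CAD 164589.49

DAP: the seller bears all costs to the named destination except import duty and clearance.
Seller's account: goods 161232.24 + inland to port 342.05 + export clearance 370.85 + origin terminal 436.33 + freight 1658.63 + insurance 45.16 + destination terminal 504.23 = 164589.49
Buyer's account: brokerage 143.74 + duty 2502.14 = 2645.88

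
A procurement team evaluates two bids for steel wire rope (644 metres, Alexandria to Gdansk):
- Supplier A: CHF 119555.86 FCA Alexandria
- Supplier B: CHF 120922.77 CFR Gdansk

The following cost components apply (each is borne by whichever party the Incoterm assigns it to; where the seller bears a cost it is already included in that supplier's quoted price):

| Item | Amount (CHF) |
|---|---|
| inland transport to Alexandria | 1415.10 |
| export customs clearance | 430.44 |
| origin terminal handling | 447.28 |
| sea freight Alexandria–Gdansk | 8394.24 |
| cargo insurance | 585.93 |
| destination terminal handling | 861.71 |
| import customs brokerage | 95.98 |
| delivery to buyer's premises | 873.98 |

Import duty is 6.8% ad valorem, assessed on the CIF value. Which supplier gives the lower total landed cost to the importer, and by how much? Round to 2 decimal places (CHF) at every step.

Supplier A (FCA):
CIF value = FCA price + origin terminal + freight + insurance = 119555.86 + 447.28 + 8394.24 + 585.93 = 128983.31
Import duty = 128983.31 × 6.8% = 8770.87
Buyer bears (A): 447.28 + 8394.24 + 585.93 + 861.71 + 95.98 + 873.98 = 11259.12
Landed cost (A) = invoice 119555.86 + 11259.12 + duty 8770.87 = 139585.85
Supplier B (CFR):
CIF value = CFR price + insurance = 120922.77 + 585.93 = 121508.70
Import duty = 121508.70 × 6.8% = 8262.59
Buyer bears (B): 585.93 + 861.71 + 95.98 + 873.98 = 2417.60
Landed cost (B) = invoice 120922.77 + 2417.60 + duty 8262.59 = 131602.96
Difference = |139585.85 − 131602.96| = 7982.89

Supplier B is cheaper by CHF 7982.89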